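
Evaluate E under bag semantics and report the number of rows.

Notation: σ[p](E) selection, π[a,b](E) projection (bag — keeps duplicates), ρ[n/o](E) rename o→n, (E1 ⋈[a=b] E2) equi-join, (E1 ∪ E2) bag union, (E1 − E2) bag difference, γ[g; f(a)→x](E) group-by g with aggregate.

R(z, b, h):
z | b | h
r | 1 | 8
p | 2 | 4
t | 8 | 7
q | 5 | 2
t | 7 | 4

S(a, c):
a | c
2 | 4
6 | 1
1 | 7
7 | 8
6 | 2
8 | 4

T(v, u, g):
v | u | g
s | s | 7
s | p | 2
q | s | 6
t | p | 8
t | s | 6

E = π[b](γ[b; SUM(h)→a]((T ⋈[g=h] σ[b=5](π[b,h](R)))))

Subexpression sizes:
  T → 5
  R → 5
  π[b,h](R) → 5
  σ[b=5](π[b,h](R)) → 1
  (T ⋈[g=h] σ[b=5](π[b,h](R))) → 1
  γ[b; SUM(h)→a]((T ⋈[g=h] σ[b=5](π[b,h](R)))) → 1
  π[b](γ[b; SUM(h)→a]((T ⋈[g=h] σ[b=5](π[b,h](R))))) → 1

|E| = 1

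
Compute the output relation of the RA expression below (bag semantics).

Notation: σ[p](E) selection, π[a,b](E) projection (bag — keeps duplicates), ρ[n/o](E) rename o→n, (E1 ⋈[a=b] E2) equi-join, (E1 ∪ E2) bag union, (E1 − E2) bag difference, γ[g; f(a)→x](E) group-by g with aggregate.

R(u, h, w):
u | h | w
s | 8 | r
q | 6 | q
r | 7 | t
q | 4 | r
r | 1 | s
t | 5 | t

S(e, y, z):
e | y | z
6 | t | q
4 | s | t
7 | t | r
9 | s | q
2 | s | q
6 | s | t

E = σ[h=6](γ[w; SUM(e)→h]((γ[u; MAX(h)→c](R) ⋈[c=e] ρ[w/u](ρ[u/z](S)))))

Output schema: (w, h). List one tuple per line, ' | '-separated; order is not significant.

Stepwise |·|:
  R → 6
  γ[u; MAX(h)→c](R) → 4
  S → 6
  ρ[u/z](S) → 6
  ρ[w/u](ρ[u/z](S)) → 6
  (γ[u; MAX(h)→c](R) ⋈[c=e] ρ[w/u](ρ[u/z](S))) → 3
  γ[w; SUM(e)→h]((γ[u; MAX(h)→c](R) ⋈[c=e] ρ[w/u](ρ[u/z](S)))) → 3
  σ[h=6](γ[w; SUM(e)→h]((γ[u; MAX(h)→c](R) ⋈[c=e] ρ[w/u](ρ[u/z](S))))) → 2

== RESULT ==
w | h
q | 6
t | 6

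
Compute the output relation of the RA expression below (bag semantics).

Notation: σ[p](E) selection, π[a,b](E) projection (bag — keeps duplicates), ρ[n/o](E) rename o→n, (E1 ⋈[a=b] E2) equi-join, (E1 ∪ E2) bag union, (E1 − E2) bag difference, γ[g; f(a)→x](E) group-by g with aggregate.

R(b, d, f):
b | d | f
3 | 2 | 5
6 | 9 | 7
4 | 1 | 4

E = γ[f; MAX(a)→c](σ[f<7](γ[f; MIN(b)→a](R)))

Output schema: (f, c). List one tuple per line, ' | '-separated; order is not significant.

Subexpression sizes:
  R → 3
  γ[f; MIN(b)→a](R) → 3
  σ[f<7](γ[f; MIN(b)→a](R)) → 2
  γ[f; MAX(a)→c](σ[f<7](γ[f; MIN(b)→a](R))) → 2

== RESULT ==
f | c
4 | 4
5 | 3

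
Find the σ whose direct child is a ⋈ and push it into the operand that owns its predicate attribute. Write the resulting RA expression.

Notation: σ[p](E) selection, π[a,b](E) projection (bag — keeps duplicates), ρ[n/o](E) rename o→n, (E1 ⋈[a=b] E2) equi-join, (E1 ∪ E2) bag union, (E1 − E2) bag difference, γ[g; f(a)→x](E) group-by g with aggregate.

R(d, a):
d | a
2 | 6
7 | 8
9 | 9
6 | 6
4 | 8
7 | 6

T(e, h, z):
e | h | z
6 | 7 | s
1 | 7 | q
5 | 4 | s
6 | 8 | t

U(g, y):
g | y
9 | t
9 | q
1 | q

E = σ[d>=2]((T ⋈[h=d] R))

σ filters on d, owned by the right side.
E' = (T ⋈[h=d] σ[d>=2](R))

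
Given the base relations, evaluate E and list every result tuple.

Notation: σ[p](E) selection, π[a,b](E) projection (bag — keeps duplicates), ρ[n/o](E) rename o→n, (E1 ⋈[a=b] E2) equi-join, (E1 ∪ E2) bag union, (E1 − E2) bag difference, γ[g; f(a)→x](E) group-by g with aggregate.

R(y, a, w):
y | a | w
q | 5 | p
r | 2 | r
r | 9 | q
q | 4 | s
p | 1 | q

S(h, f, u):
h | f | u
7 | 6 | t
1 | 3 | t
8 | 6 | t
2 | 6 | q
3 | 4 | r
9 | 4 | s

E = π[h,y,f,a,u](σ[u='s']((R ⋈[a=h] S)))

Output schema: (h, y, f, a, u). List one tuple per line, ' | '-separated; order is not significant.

Per-node cardinality:
  R → 5
  S → 6
  (R ⋈[a=h] S) → 3
  σ[u='s']((R ⋈[a=h] S)) → 1
  π[h,y,f,a,u](σ[u='s']((R ⋈[a=h] S))) → 1

== RESULT ==
h | y | f | a | u
9 | r | 4 | 9 | s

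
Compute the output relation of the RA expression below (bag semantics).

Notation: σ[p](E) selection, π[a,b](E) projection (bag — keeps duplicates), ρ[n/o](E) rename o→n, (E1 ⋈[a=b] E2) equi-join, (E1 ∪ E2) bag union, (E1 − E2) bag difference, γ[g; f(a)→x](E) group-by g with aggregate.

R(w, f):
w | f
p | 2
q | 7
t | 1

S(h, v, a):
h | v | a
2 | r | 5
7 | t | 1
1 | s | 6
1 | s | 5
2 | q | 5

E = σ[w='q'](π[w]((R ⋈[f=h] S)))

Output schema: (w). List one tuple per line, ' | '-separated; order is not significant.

Per-node cardinality:
  R → 3
  S → 5
  (R ⋈[f=h] S) → 5
  π[w]((R ⋈[f=h] S)) → 5
  σ[w='q'](π[w]((R ⋈[f=h] S))) → 1

== RESULT ==
w
q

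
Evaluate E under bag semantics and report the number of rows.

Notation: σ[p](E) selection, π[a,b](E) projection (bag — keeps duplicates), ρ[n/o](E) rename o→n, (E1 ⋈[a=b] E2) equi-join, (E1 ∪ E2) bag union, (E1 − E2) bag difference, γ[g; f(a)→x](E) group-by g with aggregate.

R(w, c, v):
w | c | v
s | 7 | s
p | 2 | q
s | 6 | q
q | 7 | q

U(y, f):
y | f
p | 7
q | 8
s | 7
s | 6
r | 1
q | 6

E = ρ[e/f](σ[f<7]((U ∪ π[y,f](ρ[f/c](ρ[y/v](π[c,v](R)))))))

Row counts bottom-up:
  U → 6
  R → 4
  π[c,v](R) → 4
  ρ[y/v](π[c,v](R)) → 4
  ρ[f/c](ρ[y/v](π[c,v](R))) → 4
  π[y,f](ρ[f/c](ρ[y/v](π[c,v](R)))) → 4
  (U ∪ π[y,f](ρ[f/c](ρ[y/v](π[c,v](R))))) → 10
  σ[f<7]((U ∪ π[y,f](ρ[f/c](ρ[y/v](π[c,v](R)))))) → 5
  ρ[e/f](σ[f<7]((U ∪ π[y,f](ρ[f/c](ρ[y/v](π[c,v](R))))))) → 5

|E| = 5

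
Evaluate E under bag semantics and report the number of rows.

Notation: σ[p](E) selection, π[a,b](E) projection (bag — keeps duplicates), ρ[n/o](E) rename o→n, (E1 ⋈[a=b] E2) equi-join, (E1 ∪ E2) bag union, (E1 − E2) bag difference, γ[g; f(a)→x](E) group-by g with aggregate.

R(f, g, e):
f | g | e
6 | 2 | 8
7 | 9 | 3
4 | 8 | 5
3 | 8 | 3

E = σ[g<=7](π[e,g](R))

Per-node cardinality:
  R → 4
  π[e,g](R) → 4
  σ[g<=7](π[e,g](R)) → 1

|E| = 1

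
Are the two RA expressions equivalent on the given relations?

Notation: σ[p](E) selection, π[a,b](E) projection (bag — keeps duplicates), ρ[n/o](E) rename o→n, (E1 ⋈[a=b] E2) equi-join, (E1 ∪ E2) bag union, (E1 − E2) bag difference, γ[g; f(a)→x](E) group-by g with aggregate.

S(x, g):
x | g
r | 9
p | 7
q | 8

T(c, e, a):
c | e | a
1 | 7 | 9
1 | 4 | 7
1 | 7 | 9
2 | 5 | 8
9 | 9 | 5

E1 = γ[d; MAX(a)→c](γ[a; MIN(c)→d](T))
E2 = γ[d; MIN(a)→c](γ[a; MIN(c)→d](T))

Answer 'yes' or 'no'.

E1 per-node cardinality:
  T → 5
  γ[a; MIN(c)→d](T) → 4
  γ[d; MAX(a)→c](γ[a; MIN(c)→d](T)) → 3
E2 per-node cardinality:
  T → 5
  γ[a; MIN(c)→d](T) → 4
  γ[d; MIN(a)→c](γ[a; MIN(c)→d](T)) → 3

E1 result:
d | c
1 | 9
2 | 8
9 | 5
E2 result:
d | c
1 | 7
2 | 8
9 | 5
Witness: (1, 7) appears 0× in E1 but 1× in E2.

no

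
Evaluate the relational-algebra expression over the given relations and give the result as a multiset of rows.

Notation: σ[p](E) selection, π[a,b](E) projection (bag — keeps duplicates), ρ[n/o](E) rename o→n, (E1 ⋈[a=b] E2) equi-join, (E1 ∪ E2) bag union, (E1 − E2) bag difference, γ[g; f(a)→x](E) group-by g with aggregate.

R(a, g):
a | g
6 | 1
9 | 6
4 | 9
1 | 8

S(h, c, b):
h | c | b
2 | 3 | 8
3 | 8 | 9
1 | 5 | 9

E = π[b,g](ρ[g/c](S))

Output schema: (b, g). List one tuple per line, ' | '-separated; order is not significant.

Per-node cardinality:
  S → 3
  ρ[g/c](S) → 3
  π[b,g](ρ[g/c](S)) → 3

== RESULT ==
b | g
8 | 3
9 | 5
9 | 8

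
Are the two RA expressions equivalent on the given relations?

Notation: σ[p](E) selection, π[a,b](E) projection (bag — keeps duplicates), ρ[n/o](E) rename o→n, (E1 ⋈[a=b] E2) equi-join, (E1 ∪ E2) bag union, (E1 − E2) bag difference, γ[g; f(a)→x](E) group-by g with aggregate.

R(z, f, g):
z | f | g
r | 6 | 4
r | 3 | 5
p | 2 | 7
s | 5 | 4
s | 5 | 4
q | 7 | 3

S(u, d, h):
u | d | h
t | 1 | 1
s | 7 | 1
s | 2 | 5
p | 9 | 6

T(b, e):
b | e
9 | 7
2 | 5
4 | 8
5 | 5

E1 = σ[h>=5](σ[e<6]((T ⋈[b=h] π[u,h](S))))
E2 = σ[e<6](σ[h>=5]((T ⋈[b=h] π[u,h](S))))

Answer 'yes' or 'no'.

E1 subexpression sizes:
  T → 4
  S → 4
  π[u,h](S) → 4
  (T ⋈[b=h] π[u,h](S)) → 1
  σ[e<6]((T ⋈[b=h] π[u,h](S))) → 1
  σ[h>=5](σ[e<6]((T ⋈[b=h] π[u,h](S)))) → 1
E2 subexpression sizes:
  T → 4
  S → 4
  π[u,h](S) → 4
  (T ⋈[b=h] π[u,h](S)) → 1
  σ[h>=5]((T ⋈[b=h] π[u,h](S))) → 1
  σ[e<6](σ[h>=5]((T ⋈[b=h] π[u,h](S)))) → 1

E1 and E2 produce the same multiset:
b | e | u | h
5 | 5 | s | 5

yes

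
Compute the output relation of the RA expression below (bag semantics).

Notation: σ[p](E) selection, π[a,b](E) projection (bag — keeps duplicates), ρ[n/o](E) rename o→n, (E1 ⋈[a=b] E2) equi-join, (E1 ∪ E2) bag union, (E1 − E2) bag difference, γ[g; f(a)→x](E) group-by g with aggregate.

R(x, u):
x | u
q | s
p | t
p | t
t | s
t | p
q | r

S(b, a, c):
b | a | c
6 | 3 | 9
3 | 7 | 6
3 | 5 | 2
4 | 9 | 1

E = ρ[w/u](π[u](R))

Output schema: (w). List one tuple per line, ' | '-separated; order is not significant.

Subexpression sizes:
  R → 6
  π[u](R) → 6
  ρ[w/u](π[u](R)) → 6

== RESULT ==
w
p
r
s
s
t
t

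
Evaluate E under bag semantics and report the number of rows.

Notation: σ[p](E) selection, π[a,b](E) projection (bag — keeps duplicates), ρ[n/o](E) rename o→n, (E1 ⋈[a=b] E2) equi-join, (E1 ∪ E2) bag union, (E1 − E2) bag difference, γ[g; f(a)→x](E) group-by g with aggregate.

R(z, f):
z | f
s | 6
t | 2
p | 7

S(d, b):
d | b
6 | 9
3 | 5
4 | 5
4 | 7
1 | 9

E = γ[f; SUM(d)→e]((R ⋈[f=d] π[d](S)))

Per-node cardinality:
  R → 3
  S → 5
  π[d](S) → 5
  (R ⋈[f=d] π[d](S)) → 1
  γ[f; SUM(d)→e]((R ⋈[f=d] π[d](S))) → 1

|E| = 1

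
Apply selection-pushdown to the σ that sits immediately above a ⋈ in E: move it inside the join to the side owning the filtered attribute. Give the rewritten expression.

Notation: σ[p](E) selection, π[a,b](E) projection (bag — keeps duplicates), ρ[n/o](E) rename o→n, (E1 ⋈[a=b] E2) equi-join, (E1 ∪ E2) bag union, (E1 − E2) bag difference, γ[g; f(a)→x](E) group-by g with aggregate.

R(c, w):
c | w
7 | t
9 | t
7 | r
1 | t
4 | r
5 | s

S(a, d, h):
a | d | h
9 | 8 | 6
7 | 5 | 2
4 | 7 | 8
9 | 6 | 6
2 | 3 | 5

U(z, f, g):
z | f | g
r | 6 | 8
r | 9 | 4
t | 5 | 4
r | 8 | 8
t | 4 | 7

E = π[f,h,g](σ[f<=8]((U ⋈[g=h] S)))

σ filters on f, owned by the left side.
E' = π[f,h,g]((σ[f<=8](U) ⋈[g=h] S))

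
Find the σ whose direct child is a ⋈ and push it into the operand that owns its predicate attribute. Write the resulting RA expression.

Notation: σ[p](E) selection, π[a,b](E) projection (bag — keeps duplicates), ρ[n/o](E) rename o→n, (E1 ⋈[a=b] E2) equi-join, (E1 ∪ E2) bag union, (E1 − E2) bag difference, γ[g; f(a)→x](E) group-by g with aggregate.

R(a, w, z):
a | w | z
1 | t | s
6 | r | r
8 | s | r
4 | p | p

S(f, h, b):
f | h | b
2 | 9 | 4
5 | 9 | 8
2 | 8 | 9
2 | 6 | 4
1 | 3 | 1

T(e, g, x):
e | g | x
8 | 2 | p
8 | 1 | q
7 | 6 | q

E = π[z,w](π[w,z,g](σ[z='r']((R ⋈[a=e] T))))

σ filters on z, owned by the left side.
E' = π[z,w](π[w,z,g]((σ[z='r'](R) ⋈[a=e] T)))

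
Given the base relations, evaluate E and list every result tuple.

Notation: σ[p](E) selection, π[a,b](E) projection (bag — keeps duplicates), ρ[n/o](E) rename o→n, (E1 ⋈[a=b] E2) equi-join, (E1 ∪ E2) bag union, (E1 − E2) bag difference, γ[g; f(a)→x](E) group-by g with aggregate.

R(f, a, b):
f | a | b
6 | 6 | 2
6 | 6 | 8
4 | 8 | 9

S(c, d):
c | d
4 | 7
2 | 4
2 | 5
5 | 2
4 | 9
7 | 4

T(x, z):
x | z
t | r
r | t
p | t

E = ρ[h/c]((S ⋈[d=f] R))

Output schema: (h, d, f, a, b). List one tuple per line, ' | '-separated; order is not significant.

Stepwise |·|:
  S → 6
  R → 3
  (S ⋈[d=f] R) → 2
  ρ[h/c]((S ⋈[d=f] R)) → 2

== RESULT ==
h | d | f | a | b
2 | 4 | 4 | 8 | 9
7 | 4 | 4 | 8 | 9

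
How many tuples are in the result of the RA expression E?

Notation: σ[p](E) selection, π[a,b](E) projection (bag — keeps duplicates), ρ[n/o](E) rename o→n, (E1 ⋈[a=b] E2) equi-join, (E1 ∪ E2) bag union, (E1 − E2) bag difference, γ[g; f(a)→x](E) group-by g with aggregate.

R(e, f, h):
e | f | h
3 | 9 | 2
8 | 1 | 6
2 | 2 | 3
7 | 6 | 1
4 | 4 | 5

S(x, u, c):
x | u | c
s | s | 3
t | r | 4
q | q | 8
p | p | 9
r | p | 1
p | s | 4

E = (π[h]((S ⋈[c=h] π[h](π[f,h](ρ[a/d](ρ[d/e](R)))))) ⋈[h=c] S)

Per-node cardinality:
  S → 6
  R → 5
  ρ[d/e](R) → 5
  ρ[a/d](ρ[d/e](R)) → 5
  π[f,h](ρ[a/d](ρ[d/e](R))) → 5
  π[h](π[f,h](ρ[a/d](ρ[d/e](R)))) → 5
  (S ⋈[c=h] π[h](π[f,h](ρ[a/d](ρ[d/e](R))))) → 2
  π[h]((S ⋈[c=h] π[h](π[f,h](ρ[a/d](ρ[d/e](R)))))) → 2
  S → 6
  (π[h]((S ⋈[c=h] π[h](π[f,h](ρ[a/d](ρ[d/e](R)))))) ⋈[h=c] S) → 2

|E| = 2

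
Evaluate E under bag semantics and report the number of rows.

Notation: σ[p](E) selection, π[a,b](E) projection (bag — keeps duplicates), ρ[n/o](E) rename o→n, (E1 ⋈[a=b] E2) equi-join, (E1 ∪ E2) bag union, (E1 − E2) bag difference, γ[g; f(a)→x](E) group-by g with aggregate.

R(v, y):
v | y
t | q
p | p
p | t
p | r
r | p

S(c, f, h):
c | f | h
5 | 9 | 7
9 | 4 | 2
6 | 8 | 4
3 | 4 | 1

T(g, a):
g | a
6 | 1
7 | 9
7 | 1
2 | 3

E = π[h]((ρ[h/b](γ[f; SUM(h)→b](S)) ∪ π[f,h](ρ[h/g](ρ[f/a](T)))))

Per-node cardinality:
  S → 4
  γ[f; SUM(h)→b](S) → 3
  ρ[h/b](γ[f; SUM(h)→b](S)) → 3
  T → 4
  ρ[f/a](T) → 4
  ρ[h/g](ρ[f/a](T)) → 4
  π[f,h](ρ[h/g](ρ[f/a](T))) → 4
  (ρ[h/b](γ[f; SUM(h)→b](S)) ∪ π[f,h](ρ[h/g](ρ[f/a](T)))) → 7
  π[h]((ρ[h/b](γ[f; SUM(h)→b](S)) ∪ π[f,h](ρ[h/g](ρ[f/a](T))))) → 7

|E| = 7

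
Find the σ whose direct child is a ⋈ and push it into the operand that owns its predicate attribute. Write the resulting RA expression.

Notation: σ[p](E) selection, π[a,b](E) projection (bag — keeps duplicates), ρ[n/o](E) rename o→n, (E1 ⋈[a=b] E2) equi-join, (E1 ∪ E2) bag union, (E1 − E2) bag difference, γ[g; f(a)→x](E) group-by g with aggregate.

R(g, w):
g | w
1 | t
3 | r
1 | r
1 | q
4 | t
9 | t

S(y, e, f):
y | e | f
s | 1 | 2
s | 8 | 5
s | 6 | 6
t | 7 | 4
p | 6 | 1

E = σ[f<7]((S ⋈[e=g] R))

σ filters on f, owned by the left side.
E' = (σ[f<7](S) ⋈[e=g] R)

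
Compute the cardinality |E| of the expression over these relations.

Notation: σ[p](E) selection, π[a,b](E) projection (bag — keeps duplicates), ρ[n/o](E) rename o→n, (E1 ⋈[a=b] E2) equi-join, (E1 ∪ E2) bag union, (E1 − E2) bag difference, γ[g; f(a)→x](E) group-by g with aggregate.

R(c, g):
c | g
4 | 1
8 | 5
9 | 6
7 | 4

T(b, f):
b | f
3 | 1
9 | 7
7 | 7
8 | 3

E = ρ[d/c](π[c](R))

Row counts bottom-up:
  R → 4
  π[c](R) → 4
  ρ[d/c](π[c](R)) → 4

|E| = 4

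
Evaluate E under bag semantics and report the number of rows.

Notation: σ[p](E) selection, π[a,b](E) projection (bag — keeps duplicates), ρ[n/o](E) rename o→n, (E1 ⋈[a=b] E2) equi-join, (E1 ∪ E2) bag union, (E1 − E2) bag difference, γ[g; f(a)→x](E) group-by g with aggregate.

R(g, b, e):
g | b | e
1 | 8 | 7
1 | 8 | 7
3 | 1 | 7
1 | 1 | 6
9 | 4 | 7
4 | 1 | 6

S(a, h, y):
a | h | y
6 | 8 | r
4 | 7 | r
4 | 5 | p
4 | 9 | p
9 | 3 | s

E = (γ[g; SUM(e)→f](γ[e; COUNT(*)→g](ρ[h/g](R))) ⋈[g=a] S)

Per-node cardinality:
  R → 6
  ρ[h/g](R) → 6
  γ[e; COUNT(*)→g](ρ[h/g](R)) → 2
  γ[g; SUM(e)→f](γ[e; COUNT(*)→g](ρ[h/g](R))) → 2
  S → 5
  (γ[g; SUM(e)→f](γ[e; COUNT(*)→g](ρ[h/g](R))) ⋈[g=a] S) → 3

|E| = 3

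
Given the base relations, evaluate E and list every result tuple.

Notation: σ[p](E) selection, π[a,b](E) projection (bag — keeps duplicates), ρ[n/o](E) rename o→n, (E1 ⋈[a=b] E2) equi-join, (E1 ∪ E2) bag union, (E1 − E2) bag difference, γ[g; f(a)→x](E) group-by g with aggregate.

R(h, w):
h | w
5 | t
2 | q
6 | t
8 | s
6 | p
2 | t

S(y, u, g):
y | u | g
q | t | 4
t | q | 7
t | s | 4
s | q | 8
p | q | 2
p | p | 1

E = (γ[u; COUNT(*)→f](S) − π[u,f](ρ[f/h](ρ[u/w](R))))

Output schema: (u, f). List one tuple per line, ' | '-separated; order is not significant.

Stepwise |·|:
  S → 6
  γ[u; COUNT(*)→f](S) → 4
  R → 6
  ρ[u/w](R) → 6
  ρ[f/h](ρ[u/w](R)) → 6
  π[u,f](ρ[f/h](ρ[u/w](R))) → 6
  (γ[u; COUNT(*)→f](S) − π[u,f](ρ[f/h](ρ[u/w](R)))) → 4

== RESULT ==
u | f
p | 1
q | 3
s | 1
t | 1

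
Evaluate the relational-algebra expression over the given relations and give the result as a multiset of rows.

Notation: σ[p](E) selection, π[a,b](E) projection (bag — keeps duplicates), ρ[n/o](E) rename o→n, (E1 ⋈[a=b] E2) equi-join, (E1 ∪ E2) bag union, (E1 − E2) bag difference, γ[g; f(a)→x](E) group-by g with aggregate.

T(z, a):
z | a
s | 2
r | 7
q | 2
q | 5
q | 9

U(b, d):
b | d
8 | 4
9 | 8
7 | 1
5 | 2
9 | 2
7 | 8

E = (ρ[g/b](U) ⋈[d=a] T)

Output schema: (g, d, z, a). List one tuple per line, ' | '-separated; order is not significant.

Per-node cardinality:
  U → 6
  ρ[g/b](U) → 6
  T → 5
  (ρ[g/b](U) ⋈[d=a] T) → 4

== RESULT ==
g | d | z | a
5 | 2 | q | 2
5 | 2 | s | 2
9 | 2 | q | 2
9 | 2 | s | 2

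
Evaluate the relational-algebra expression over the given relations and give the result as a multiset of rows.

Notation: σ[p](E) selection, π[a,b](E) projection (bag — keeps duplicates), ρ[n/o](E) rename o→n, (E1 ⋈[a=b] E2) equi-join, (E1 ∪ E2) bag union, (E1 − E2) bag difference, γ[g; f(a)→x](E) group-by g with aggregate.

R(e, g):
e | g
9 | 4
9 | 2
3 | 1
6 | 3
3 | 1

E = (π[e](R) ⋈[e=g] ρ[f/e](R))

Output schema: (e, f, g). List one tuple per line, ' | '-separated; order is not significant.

Row counts bottom-up:
  R → 5
  π[e](R) → 5
  R → 5
  ρ[f/e](R) → 5
  (π[e](R) ⋈[e=g] ρ[f/e](R)) → 2

== RESULT ==
e | f | g
3 | 6 | 3
3 | 6 | 3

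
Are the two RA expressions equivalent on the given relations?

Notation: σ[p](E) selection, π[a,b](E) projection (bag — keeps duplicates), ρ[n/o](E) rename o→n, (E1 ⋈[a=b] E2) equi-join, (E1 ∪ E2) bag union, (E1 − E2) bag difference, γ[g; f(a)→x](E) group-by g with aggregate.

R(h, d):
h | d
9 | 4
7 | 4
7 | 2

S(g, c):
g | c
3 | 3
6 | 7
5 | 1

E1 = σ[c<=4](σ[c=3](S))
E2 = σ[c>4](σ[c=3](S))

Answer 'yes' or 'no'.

E1 row counts bottom-up:
  S → 3
  σ[c=3](S) → 1
  σ[c<=4](σ[c=3](S)) → 1
E2 row counts bottom-up:
  S → 3
  σ[c=3](S) → 1
  σ[c>4](σ[c=3](S)) → 0

E1 result:
g | c
3 | 3
E2 result:
g | c
(0 rows)
Witness: (3, 3) appears 1× in E1 but 0× in E2.

no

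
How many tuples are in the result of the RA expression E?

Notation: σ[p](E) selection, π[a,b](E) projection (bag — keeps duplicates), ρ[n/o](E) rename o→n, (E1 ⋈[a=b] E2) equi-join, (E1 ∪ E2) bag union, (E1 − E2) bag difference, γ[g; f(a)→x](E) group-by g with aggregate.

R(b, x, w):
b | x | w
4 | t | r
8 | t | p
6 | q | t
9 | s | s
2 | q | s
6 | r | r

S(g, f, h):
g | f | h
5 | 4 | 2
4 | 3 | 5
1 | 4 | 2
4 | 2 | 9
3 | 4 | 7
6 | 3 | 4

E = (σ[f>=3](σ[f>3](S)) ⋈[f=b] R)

Row counts bottom-up:
  S → 6
  σ[f>3](S) → 3
  σ[f>=3](σ[f>3](S)) → 3
  R → 6
  (σ[f>=3](σ[f>3](S)) ⋈[f=b] R) → 3

|E| = 3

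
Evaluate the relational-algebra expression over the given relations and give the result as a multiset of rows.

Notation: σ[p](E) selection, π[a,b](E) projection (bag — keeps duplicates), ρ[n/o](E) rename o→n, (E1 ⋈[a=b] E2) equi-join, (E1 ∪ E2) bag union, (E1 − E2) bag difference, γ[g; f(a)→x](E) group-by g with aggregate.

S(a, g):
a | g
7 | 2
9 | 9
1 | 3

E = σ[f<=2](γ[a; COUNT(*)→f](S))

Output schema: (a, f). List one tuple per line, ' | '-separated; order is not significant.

Stepwise |·|:
  S → 3
  γ[a; COUNT(*)→f](S) → 3
  σ[f<=2](γ[a; COUNT(*)→f](S)) → 3

== RESULT ==
a | f
1 | 1
7 | 1
9 | 1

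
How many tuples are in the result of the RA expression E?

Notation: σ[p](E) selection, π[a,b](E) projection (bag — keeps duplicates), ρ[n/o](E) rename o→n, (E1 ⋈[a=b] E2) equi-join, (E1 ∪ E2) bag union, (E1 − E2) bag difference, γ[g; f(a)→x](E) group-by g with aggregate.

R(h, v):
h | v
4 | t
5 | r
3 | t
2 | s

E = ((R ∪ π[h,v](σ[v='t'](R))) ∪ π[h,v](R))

Per-node cardinality:
  R → 4
  R → 4
  σ[v='t'](R) → 2
  π[h,v](σ[v='t'](R)) → 2
  (R ∪ π[h,v](σ[v='t'](R))) → 6
  R → 4
  π[h,v](R) → 4
  ((R ∪ π[h,v](σ[v='t'](R))) ∪ π[h,v](R)) → 10

|E| = 10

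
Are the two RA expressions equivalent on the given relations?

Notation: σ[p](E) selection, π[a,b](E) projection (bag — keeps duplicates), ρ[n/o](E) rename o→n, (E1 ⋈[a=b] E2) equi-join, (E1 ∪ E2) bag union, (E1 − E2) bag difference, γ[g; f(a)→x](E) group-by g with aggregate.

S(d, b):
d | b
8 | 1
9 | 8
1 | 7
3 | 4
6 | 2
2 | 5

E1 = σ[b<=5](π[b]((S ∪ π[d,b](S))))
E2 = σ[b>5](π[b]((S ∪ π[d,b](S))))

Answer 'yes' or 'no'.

E1 per-node cardinality:
  S → 6
  S → 6
  π[d,b](S) → 6
  (S ∪ π[d,b](S)) → 12
  π[b]((S ∪ π[d,b](S))) → 12
  σ[b<=5](π[b]((S ∪ π[d,b](S)))) → 8
E2 per-node cardinality:
  S → 6
  S → 6
  π[d,b](S) → 6
  (S ∪ π[d,b](S)) → 12
  π[b]((S ∪ π[d,b](S))) → 12
  σ[b>5](π[b]((S ∪ π[d,b](S)))) → 4

E1 result:
b
1
1
2
2
4
4
5
5
E2 result:
b
7
7
8
8
Witness: (1,) appears 2× in E1 but 0× in E2.

no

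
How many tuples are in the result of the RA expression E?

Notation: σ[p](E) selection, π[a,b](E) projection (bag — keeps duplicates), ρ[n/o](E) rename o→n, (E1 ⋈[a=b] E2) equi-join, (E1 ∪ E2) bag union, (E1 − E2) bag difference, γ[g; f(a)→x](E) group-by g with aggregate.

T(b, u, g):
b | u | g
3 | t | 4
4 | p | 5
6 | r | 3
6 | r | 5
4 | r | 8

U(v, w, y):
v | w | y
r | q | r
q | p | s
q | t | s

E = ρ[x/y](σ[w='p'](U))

Stepwise |·|:
  U → 3
  σ[w='p'](U) → 1
  ρ[x/y](σ[w='p'](U)) → 1

|E| = 1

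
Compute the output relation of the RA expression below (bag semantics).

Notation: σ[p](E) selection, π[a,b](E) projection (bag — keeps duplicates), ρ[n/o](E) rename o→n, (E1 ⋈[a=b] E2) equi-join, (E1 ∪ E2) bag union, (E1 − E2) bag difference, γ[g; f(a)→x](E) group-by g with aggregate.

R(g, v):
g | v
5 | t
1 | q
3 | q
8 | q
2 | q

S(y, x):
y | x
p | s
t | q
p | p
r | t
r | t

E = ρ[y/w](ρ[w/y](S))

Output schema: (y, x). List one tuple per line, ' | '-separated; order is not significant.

Row counts bottom-up:
  S → 5
  ρ[w/y](S) → 5
  ρ[y/w](ρ[w/y](S)) → 5

== RESULT ==
y | x
p | p
p | s
r | t
r | t
t | q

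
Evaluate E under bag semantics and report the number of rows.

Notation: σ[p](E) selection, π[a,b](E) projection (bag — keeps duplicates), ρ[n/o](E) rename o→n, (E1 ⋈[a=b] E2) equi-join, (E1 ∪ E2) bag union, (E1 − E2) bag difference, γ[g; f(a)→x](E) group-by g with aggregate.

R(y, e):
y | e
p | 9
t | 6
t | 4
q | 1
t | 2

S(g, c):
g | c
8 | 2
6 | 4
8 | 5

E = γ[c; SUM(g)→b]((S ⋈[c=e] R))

Row counts bottom-up:
  S → 3
  R → 5
  (S ⋈[c=e] R) → 2
  γ[c; SUM(g)→b]((S ⋈[c=e] R)) → 2

|E| = 2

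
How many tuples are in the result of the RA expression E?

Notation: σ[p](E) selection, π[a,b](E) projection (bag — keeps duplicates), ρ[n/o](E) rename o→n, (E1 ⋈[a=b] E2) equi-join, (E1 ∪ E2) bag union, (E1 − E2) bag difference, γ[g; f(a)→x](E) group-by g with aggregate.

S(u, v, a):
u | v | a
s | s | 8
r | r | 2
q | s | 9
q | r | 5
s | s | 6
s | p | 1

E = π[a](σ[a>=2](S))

Per-node cardinality:
  S → 6
  σ[a>=2](S) → 5
  π[a](σ[a>=2](S)) → 5

|E| = 5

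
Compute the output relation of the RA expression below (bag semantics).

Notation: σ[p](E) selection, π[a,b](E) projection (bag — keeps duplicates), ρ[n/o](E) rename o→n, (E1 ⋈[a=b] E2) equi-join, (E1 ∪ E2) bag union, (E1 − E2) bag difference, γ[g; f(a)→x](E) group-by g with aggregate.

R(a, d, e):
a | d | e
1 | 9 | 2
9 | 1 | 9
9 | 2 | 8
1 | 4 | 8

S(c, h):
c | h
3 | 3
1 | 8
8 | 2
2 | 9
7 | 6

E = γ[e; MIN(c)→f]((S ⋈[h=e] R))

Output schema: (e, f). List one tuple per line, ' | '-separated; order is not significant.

Per-node cardinality:
  S → 5
  R → 4
  (S ⋈[h=e] R) → 4
  γ[e; MIN(c)→f]((S ⋈[h=e] R)) → 3

== RESULT ==
e | f
2 | 8
8 | 1
9 | 2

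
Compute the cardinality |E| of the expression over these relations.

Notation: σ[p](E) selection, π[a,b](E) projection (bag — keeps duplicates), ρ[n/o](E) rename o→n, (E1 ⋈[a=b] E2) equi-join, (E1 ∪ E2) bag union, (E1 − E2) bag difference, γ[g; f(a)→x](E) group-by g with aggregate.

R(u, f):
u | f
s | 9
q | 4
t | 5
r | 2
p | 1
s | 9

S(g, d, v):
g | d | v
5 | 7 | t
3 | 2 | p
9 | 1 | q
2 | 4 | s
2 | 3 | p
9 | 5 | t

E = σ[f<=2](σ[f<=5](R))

Stepwise |·|:
  R → 6
  σ[f<=5](R) → 4
  σ[f<=2](σ[f<=5](R)) → 2

|E| = 2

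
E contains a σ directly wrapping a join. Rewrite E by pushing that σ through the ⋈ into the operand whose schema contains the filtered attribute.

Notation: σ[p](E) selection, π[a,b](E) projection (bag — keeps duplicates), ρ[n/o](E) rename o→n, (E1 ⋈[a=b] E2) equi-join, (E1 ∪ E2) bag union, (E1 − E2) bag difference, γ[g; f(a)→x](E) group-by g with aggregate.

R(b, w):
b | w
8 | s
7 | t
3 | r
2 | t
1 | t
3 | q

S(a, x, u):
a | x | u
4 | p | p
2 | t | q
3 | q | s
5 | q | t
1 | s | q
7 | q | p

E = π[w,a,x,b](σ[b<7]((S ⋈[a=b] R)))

σ filters on b, owned by the right side.
E' = π[w,a,x,b]((S ⋈[a=b] σ[b<7](R)))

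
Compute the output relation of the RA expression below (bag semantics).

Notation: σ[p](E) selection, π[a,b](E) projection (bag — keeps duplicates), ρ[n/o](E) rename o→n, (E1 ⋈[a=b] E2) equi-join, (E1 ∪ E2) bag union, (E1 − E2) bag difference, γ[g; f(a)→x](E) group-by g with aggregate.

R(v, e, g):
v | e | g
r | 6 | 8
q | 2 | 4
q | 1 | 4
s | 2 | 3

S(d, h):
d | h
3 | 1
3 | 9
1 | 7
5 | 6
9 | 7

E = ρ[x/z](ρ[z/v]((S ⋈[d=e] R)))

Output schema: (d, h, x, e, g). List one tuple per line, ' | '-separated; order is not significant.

Stepwise |·|:
  S → 5
  R → 4
  (S ⋈[d=e] R) → 1
  ρ[z/v]((S ⋈[d=e] R)) → 1
  ρ[x/z](ρ[z/v]((S ⋈[d=e] R))) → 1

== RESULT ==
d | h | x | e | g
1 | 7 | q | 1 | 4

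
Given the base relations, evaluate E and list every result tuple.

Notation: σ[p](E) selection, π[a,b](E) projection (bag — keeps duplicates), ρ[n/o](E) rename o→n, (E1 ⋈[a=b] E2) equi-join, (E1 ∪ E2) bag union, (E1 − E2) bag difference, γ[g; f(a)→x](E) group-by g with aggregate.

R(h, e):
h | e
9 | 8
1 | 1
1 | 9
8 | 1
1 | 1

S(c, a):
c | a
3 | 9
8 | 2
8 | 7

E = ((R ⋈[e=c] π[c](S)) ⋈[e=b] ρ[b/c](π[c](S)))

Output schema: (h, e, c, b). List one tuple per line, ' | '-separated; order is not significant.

Subexpression sizes:
  R → 5
  S → 3
  π[c](S) → 3
  (R ⋈[e=c] π[c](S)) → 2
  S → 3
  π[c](S) → 3
  ρ[b/c](π[c](S)) → 3
  ((R ⋈[e=c] π[c](S)) ⋈[e=b] ρ[b/c](π[c](S))) → 4

== RESULT ==
h | e | c | b
9 | 8 | 8 | 8
9 | 8 | 8 | 8
9 | 8 | 8 | 8
9 | 8 | 8 | 8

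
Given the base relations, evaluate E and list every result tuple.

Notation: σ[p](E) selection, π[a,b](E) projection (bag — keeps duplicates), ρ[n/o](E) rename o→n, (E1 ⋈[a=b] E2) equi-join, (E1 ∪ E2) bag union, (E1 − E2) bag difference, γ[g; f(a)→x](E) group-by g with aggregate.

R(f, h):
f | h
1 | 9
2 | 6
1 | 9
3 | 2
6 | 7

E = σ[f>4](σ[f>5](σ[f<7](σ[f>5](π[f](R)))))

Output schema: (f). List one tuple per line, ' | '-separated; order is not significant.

Row counts bottom-up:
  R → 5
  π[f](R) → 5
  σ[f>5](π[f](R)) → 1
  σ[f<7](σ[f>5](π[f](R))) → 1
  σ[f>5](σ[f<7](σ[f>5](π[f](R)))) → 1
  σ[f>4](σ[f>5](σ[f<7](σ[f>5](π[f](R))))) → 1

== RESULT ==
f
6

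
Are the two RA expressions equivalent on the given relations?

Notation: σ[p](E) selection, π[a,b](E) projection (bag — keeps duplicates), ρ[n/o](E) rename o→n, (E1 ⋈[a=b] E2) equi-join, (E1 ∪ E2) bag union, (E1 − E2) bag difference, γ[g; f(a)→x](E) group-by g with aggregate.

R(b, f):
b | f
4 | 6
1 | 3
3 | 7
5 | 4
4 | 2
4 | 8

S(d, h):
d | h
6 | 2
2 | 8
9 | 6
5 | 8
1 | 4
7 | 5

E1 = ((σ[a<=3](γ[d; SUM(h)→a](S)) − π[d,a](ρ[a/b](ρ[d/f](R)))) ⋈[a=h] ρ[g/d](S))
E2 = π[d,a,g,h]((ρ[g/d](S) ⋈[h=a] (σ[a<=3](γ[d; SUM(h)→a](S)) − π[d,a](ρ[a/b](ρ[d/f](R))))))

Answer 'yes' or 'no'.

E1 stepwise |·|:
  S → 6
  γ[d; SUM(h)→a](S) → 6
  σ[a<=3](γ[d; SUM(h)→a](S)) → 1
  R → 6
  ρ[d/f](R) → 6
  ρ[a/b](ρ[d/f](R)) → 6
  π[d,a](ρ[a/b](ρ[d/f](R))) → 6
  (σ[a<=3](γ[d; SUM(h)→a](S)) − π[d,a](ρ[a/b](ρ[d/f](R)))) → 1
  S → 6
  ρ[g/d](S) → 6
  ((σ[a<=3](γ[d; SUM(h)→a](S)) − π[d,a](ρ[a/b](ρ[d/f](R)))) ⋈[a=h] ρ[g/d](S)) → 1
E2 stepwise |·|:
  S → 6
  ρ[g/d](S) → 6
  S → 6
  γ[d; SUM(h)→a](S) → 6
  σ[a<=3](γ[d; SUM(h)→a](S)) → 1
  R → 6
  ρ[d/f](R) → 6
  ρ[a/b](ρ[d/f](R)) → 6
  π[d,a](ρ[a/b](ρ[d/f](R))) → 6
  (σ[a<=3](γ[d; SUM(h)→a](S)) − π[d,a](ρ[a/b](ρ[d/f](R)))) → 1
  (ρ[g/d](S) ⋈[h=a] (σ[a<=3](γ[d; SUM(h)→a](S)) − π[d,a](ρ[a/b](ρ[d/f](R))))) → 1
  π[d,a,g,h]((ρ[g/d](S) ⋈[h=a] (σ[a<=3](γ[d; SUM(h)→a](S)) − π[d,a](ρ[a/b](ρ[d/f](R)))))) → 1

E1 and E2 produce the same multiset:
d | a | g | h
6 | 2 | 6 | 2

yes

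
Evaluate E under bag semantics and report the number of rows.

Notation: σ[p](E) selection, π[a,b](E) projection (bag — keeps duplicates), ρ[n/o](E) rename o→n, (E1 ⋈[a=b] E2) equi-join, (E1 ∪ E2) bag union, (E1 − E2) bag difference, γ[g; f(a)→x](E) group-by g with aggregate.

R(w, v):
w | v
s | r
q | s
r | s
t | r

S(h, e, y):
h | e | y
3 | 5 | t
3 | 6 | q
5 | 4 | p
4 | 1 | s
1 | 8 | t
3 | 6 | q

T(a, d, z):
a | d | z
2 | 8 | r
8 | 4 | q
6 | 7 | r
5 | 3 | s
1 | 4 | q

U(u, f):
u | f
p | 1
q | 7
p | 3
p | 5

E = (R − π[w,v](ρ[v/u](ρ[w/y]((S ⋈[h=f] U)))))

Per-node cardinality:
  R → 4
  S → 6
  U → 4
  (S ⋈[h=f] U) → 5
  ρ[w/y]((S ⋈[h=f] U)) → 5
  ρ[v/u](ρ[w/y]((S ⋈[h=f] U))) → 5
  π[w,v](ρ[v/u](ρ[w/y]((S ⋈[h=f] U)))) → 5
  (R − π[w,v](ρ[v/u](ρ[w/y]((S ⋈[h=f] U))))) → 4

|E| = 4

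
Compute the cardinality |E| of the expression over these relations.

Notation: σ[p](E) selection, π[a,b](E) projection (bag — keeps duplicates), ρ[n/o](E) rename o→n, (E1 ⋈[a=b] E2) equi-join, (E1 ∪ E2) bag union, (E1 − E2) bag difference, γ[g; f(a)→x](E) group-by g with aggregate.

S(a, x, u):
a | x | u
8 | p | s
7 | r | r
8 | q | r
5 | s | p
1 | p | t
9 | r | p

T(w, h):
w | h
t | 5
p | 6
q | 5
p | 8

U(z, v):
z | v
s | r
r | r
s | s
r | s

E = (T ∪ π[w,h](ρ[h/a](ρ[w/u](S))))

Row counts bottom-up:
  T → 4
  S → 6
  ρ[w/u](S) → 6
  ρ[h/a](ρ[w/u](S)) → 6
  π[w,h](ρ[h/a](ρ[w/u](S))) → 6
  (T ∪ π[w,h](ρ[h/a](ρ[w/u](S)))) → 10

|E| = 10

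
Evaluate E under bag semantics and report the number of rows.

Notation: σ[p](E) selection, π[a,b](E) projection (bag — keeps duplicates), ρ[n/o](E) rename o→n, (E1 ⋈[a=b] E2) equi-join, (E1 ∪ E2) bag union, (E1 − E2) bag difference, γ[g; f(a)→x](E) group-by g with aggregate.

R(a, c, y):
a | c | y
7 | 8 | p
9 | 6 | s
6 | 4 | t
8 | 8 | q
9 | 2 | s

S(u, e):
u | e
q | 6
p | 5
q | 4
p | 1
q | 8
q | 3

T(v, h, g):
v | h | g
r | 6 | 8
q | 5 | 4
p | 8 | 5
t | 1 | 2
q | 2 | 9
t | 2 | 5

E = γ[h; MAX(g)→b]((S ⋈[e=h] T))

Per-node cardinality:
  S → 6
  T → 6
  (S ⋈[e=h] T) → 4
  γ[h; MAX(g)→b]((S ⋈[e=h] T)) → 4

|E| = 4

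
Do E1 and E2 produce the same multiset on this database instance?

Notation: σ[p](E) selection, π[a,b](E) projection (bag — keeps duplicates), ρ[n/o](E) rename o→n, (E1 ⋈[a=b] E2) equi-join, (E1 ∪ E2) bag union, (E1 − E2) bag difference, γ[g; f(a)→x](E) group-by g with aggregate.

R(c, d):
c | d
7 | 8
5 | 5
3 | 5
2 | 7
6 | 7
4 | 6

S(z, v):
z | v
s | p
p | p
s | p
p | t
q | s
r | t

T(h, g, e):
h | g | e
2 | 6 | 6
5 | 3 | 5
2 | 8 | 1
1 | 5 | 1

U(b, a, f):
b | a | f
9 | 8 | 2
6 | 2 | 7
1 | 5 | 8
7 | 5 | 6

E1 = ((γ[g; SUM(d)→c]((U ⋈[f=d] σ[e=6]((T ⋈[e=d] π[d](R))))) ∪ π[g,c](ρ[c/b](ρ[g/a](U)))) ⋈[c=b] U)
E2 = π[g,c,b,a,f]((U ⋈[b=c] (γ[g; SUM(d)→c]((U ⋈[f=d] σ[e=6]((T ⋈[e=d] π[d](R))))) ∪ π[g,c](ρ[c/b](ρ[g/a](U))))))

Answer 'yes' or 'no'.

E1 stepwise |·|:
  U → 4
  T → 4
  R → 6
  π[d](R) → 6
  (T ⋈[e=d] π[d](R)) → 3
  σ[e=6]((T ⋈[e=d] π[d](R))) → 1
  (U ⋈[f=d] σ[e=6]((T ⋈[e=d] π[d](R)))) → 1
  γ[g; SUM(d)→c]((U ⋈[f=d] σ[e=6]((T ⋈[e=d] π[d](R))))) → 1
  U → 4
  ρ[g/a](U) → 4
  ρ[c/b](ρ[g/a](U)) → 4
  π[g,c](ρ[c/b](ρ[g/a](U))) → 4
  (γ[g; SUM(d)→c]((U ⋈[f=d] σ[e=6]((T ⋈[e=d] π[d](R))))) ∪ π[g,c](ρ[c/b](ρ[g/a](U)))) → 5
  U → 4
  ((γ[g; SUM(d)→c]((U ⋈[f=d] σ[e=6]((T ⋈[e=d] π[d](R))))) ∪ π[g,c](ρ[c/b](ρ[g/a](U)))) ⋈[c=b] U) → 5
E2 stepwise |·|:
  U → 4
  U → 4
  T → 4
  R → 6
  π[d](R) → 6
  (T ⋈[e=d] π[d](R)) → 3
  σ[e=6]((T ⋈[e=d] π[d](R))) → 1
  (U ⋈[f=d] σ[e=6]((T ⋈[e=d] π[d](R)))) → 1
  γ[g; SUM(d)→c]((U ⋈[f=d] σ[e=6]((T ⋈[e=d] π[d](R))))) → 1
  U → 4
  ρ[g/a](U) → 4
  ρ[c/b](ρ[g/a](U)) → 4
  π[g,c](ρ[c/b](ρ[g/a](U))) → 4
  (γ[g; SUM(d)→c]((U ⋈[f=d] σ[e=6]((T ⋈[e=d] π[d](R))))) ∪ π[g,c](ρ[c/b](ρ[g/a](U)))) → 5
  (U ⋈[b=c] (γ[g; SUM(d)→c]((U ⋈[f=d] σ[e=6]((T ⋈[e=d] π[d](R))))) ∪ π[g,c](ρ[c/b](ρ[g/a](U))))) → 5
  π[g,c,b,a,f]((U ⋈[b=c] (γ[g; SUM(d)→c]((U ⋈[f=d] σ[e=6]((T ⋈[e=d] π[d](R))))) ∪ π[g,c](ρ[c/b](ρ[g/a](U)))))) → 5

E1 and E2 produce the same multiset:
g | c | b | a | f
2 | 6 | 6 | 2 | 7
5 | 1 | 1 | 5 | 8
5 | 7 | 7 | 5 | 6
6 | 6 | 6 | 2 | 7
8 | 9 | 9 | 8 | 2

yes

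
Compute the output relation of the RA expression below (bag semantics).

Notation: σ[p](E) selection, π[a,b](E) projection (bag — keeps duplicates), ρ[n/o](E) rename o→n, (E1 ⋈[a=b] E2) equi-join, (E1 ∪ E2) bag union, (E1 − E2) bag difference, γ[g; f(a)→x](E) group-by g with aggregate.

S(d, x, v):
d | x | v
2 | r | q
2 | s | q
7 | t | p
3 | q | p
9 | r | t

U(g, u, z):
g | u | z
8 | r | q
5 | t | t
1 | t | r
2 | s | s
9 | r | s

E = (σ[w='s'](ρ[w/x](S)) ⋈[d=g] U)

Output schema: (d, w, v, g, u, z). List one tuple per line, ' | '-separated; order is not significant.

Subexpression sizes:
  S → 5
  ρ[w/x](S) → 5
  σ[w='s'](ρ[w/x](S)) → 1
  U → 5
  (σ[w='s'](ρ[w/x](S)) ⋈[d=g] U) → 1

== RESULT ==
d | w | v | g | u | z
2 | s | q | 2 | s | s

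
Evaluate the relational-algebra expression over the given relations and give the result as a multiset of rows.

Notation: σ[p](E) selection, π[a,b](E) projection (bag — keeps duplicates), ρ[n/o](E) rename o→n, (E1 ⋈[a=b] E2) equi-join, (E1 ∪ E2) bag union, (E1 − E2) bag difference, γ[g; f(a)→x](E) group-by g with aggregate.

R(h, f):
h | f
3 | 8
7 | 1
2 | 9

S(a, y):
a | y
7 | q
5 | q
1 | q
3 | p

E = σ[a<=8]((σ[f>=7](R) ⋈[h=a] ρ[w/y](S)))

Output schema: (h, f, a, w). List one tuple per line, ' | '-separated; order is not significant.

Row counts bottom-up:
  R → 3
  σ[f>=7](R) → 2
  S → 4
  ρ[w/y](S) → 4
  (σ[f>=7](R) ⋈[h=a] ρ[w/y](S)) → 1
  σ[a<=8]((σ[f>=7](R) ⋈[h=a] ρ[w/y](S))) → 1

== RESULT ==
h | f | a | w
3 | 8 | 3 | p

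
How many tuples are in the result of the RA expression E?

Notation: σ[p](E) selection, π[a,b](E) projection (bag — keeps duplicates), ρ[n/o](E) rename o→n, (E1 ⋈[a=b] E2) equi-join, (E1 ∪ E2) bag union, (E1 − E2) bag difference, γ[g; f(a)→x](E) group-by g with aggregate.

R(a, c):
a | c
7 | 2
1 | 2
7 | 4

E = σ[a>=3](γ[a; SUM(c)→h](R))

Per-node cardinality:
  R → 3
  γ[a; SUM(c)→h](R) → 2
  σ[a>=3](γ[a; SUM(c)→h](R)) → 1

|E| = 1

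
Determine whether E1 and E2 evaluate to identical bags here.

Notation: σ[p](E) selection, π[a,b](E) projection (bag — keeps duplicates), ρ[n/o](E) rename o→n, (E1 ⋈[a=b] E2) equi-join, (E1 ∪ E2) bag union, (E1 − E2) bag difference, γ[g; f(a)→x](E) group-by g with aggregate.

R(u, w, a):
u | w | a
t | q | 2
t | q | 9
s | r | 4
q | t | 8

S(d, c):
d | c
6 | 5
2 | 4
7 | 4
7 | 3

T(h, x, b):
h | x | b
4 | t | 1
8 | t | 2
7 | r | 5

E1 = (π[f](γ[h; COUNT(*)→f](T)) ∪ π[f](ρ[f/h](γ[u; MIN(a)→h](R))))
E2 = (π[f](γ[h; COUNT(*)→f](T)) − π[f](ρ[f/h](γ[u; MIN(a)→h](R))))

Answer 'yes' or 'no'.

E1 subexpression sizes:
  T → 3
  γ[h; COUNT(*)→f](T) → 3
  π[f](γ[h; COUNT(*)→f](T)) → 3
  R → 4
  γ[u; MIN(a)→h](R) → 3
  ρ[f/h](γ[u; MIN(a)→h](R)) → 3
  π[f](ρ[f/h](γ[u; MIN(a)→h](R))) → 3
  (π[f](γ[h; COUNT(*)→f](T)) ∪ π[f](ρ[f/h](γ[u; MIN(a)→h](R)))) → 6
E2 subexpression sizes:
  T → 3
  γ[h; COUNT(*)→f](T) → 3
  π[f](γ[h; COUNT(*)→f](T)) → 3
  R → 4
  γ[u; MIN(a)→h](R) → 3
  ρ[f/h](γ[u; MIN(a)→h](R)) → 3
  π[f](ρ[f/h](γ[u; MIN(a)→h](R))) → 3
  (π[f](γ[h; COUNT(*)→f](T)) − π[f](ρ[f/h](γ[u; MIN(a)→h](R)))) → 3

E1 result:
f
1
1
1
2
4
8
E2 result:
f
1
1
1
Witness: (2,) appears 1× in E1 but 0× in E2.

no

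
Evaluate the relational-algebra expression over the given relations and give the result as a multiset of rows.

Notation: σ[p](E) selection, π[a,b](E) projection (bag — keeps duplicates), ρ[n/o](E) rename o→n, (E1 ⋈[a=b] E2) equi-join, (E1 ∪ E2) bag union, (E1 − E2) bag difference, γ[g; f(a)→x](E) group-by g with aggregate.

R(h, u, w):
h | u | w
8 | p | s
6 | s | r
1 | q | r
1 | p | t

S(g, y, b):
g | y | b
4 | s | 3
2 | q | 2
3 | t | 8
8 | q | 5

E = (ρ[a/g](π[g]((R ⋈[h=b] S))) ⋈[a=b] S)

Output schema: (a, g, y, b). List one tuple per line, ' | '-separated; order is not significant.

Per-node cardinality:
  R → 4
  S → 4
  (R ⋈[h=b] S) → 1
  π[g]((R ⋈[h=b] S)) → 1
  ρ[a/g](π[g]((R ⋈[h=b] S))) → 1
  S → 4
  (ρ[a/g](π[g]((R ⋈[h=b] S))) ⋈[a=b] S) → 1

== RESULT ==
a | g | y | b
3 | 4 | s | 3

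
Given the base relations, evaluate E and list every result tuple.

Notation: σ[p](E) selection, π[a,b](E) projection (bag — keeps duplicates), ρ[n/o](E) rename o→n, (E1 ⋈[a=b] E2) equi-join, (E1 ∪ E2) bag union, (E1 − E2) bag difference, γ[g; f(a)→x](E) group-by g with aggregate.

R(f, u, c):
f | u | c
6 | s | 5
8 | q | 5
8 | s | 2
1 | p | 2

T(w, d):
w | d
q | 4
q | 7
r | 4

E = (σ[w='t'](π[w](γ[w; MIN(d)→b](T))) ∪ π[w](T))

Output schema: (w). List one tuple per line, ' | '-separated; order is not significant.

Subexpression sizes:
  T → 3
  γ[w; MIN(d)→b](T) → 2
  π[w](γ[w; MIN(d)→b](T)) → 2
  σ[w='t'](π[w](γ[w; MIN(d)→b](T))) → 0
  T → 3
  π[w](T) → 3
  (σ[w='t'](π[w](γ[w; MIN(d)→b](T))) ∪ π[w](T)) → 3

== RESULT ==
w
q
q
r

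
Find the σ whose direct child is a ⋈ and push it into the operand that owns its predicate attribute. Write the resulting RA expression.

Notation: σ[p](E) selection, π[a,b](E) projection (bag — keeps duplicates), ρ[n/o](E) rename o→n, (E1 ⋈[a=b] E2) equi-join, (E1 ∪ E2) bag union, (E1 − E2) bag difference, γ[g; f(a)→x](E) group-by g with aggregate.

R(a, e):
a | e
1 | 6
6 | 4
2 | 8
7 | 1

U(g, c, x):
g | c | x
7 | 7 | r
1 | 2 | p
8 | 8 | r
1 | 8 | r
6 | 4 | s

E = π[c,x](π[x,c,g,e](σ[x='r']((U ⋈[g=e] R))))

σ filters on x, owned by the left side.
E' = π[c,x](π[x,c,g,e]((σ[x='r'](U) ⋈[g=e] R)))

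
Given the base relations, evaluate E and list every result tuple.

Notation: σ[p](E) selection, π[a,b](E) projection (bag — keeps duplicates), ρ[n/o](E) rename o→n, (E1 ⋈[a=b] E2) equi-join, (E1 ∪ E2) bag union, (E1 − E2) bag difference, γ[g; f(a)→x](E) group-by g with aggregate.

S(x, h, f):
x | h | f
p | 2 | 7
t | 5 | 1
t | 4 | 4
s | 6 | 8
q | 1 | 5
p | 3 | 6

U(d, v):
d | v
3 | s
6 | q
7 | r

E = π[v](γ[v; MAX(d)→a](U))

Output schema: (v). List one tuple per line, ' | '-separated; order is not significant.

Stepwise |·|:
  U → 3
  γ[v; MAX(d)→a](U) → 3
  π[v](γ[v; MAX(d)→a](U)) → 3

== RESULT ==
v
q
r
s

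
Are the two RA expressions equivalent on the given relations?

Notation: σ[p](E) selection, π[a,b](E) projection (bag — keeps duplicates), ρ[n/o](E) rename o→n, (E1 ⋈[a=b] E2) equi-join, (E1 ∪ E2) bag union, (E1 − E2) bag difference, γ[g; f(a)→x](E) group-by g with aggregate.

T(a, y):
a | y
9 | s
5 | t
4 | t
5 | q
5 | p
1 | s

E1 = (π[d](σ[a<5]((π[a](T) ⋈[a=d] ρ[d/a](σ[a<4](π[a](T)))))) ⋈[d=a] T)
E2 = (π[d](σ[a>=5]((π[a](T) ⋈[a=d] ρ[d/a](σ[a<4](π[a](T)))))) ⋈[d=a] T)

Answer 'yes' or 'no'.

E1 per-node cardinality:
  T → 6
  π[a](T) → 6
  T → 6
  π[a](T) → 6
  σ[a<4](π[a](T)) → 1
  ρ[d/a](σ[a<4](π[a](T))) → 1
  (π[a](T) ⋈[a=d] ρ[d/a](σ[a<4](π[a](T)))) → 1
  σ[a<5]((π[a](T) ⋈[a=d] ρ[d/a](σ[a<4](π[a](T))))) → 1
  π[d](σ[a<5]((π[a](T) ⋈[a=d] ρ[d/a](σ[a<4](π[a](T)))))) → 1
  T → 6
  (π[d](σ[a<5]((π[a](T) ⋈[a=d] ρ[d/a](σ[a<4](π[a](T)))))) ⋈[d=a] T) → 1
E2 per-node cardinality:
  T → 6
  π[a](T) → 6
  T → 6
  π[a](T) → 6
  σ[a<4](π[a](T)) → 1
  ρ[d/a](σ[a<4](π[a](T))) → 1
  (π[a](T) ⋈[a=d] ρ[d/a](σ[a<4](π[a](T)))) → 1
  σ[a>=5]((π[a](T) ⋈[a=d] ρ[d/a](σ[a<4](π[a](T))))) → 0
  π[d](σ[a>=5]((π[a](T) ⋈[a=d] ρ[d/a](σ[a<4](π[a](T)))))) → 0
  T → 6
  (π[d](σ[a>=5]((π[a](T) ⋈[a=d] ρ[d/a](σ[a<4](π[a](T)))))) ⋈[d=a] T) → 0

E1 result:
d | a | y
1 | 1 | s
E2 result:
d | a | y
(0 rows)
Witness: (1, 1, 's') appears 1× in E1 but 0× in E2.

no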